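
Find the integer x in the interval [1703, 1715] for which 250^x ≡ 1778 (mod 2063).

1703

Compute 250^1703 mod 2063 = 1778, then multiply by 250 repeatedly:
  250^1703=1778
Found 1778 at exponent 1703.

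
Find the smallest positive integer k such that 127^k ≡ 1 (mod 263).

The order of 127 must divide p − 1 = 262 = 2 · 131.
Divisors: 1, 2, 131, 262.
Check each in increasing order: 127^1 ≡ 127;  127^2 ≡ 86;  127^131 ≡ 262;  127^262 ≡ 1.
Smallest exponent giving 1 is 262.

262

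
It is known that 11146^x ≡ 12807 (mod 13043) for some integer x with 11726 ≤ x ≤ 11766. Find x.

11726

Compute 11146^11726 mod 13043 = 12807, then multiply by 11146 repeatedly:
  11146^11726=12807
Found 12807 at exponent 11726.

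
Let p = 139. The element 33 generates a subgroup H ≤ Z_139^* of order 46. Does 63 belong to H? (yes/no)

yes

63 ∈ ⟨33⟩ iff 63^46 ≡ 1 (mod 139), since |⟨33⟩| = 46.
63^46 mod 139 = 1.
Since 1 = 1, 63 lies in the subgroup.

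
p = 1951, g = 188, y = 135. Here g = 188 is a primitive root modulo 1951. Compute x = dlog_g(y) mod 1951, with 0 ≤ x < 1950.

917

Baby-step giant-step with m = ceil(sqrt(1950)) = 45.
Baby table (188^j mod 1951 for j=0..44):
  0:1  1:188  2:226  3:1517  4:350  5:1417  6:1060  7:278
  8:1538  9:396  10:310  11:1701  12:1775  13:79  14:1195  15:295
  16:832  17:336  18:736  19:1798  20:501  21:540  22:68  23:1078
  24:1711  25:1704  26:388  27:757  28:1844  29:1345  30:1181  31:1565
  32:1570  33:559  34:1689  35:1470  36:1269  37:550  38:1948  39:1387
  40:1273  41:1302  42:901  43:1602  44:722
Giant step factor: 188^(-45) ≡ 1041 (mod 1951).
Scan 135·1041^i mod 1951 for i = 0, 1, …:
  i=0: 135   i=1: 63   i=2: 1200   i=3: 560
  i=4: 1562   i=5: 859   i=6: 661   i=7: 1349
  i=8: 1540   i=9: 1369     …   i=19: 720
  i=20: 336
Match at i=20, j=17: x = 20·45 + 17 = 917.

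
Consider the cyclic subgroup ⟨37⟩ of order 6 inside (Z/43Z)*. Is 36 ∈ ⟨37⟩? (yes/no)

36 ∈ ⟨37⟩ iff 36^6 ≡ 1 (mod 43), since |⟨37⟩| = 6.
36^6 mod 43 = 1.
Since 1 = 1, 36 lies in the subgroup.

yes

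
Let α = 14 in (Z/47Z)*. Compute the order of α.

23

The order of 14 must divide p − 1 = 46 = 2 · 23.
Divisors: 1, 2, 23, 46.
Check each in increasing order: 14^1 ≡ 14;  14^2 ≡ 8;  14^23 ≡ 1.
Smallest exponent giving 1 is 23.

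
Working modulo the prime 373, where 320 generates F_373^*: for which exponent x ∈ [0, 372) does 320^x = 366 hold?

168

Baby-step giant-step with m = ceil(sqrt(372)) = 20.
Baby table (320^j mod 373 for j=0..19):
  0:1  1:320  2:198  3:323  4:39  5:171  6:262  7:288
  8:29  9:328  10:147  11:42  12:12  13:110  14:138  15:146
  16:95  17:187  18:160  19:99
Giant step factor: 320^(-20) ≡ 179 (mod 373).
Scan 366·179^i mod 373 for i = 0, 1, …:
  i=0: 366   i=1: 239   i=2: 259   i=3: 109
  i=4: 115   i=5: 70   i=6: 221   i=7: 21
  i=8: 29
Match at i=8, j=8: x = 8·20 + 8 = 168.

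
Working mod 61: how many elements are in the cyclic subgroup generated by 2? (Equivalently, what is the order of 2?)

60

The order of 2 must divide p − 1 = 60 = 2^2 · 3 · 5.
Divisors: 1, 2, 3, 4, 5, 6, 10, 12, 15, 20, 30, 60.
Check each in increasing order: 2^1 ≡ 2;  2^2 ≡ 4;  2^3 ≡ 8;  2^4 ≡ 16;  2^5 ≡ 32;  2^6 ≡ 3;  2^10 ≡ 48;  2^12 ≡ 9;  2^15 ≡ 11;  2^20 ≡ 47;  2^30 ≡ 60;  2^60 ≡ 1.
Smallest exponent giving 1 is 60.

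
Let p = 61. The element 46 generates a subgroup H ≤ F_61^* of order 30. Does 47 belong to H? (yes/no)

47 ∈ ⟨46⟩ iff 47^30 ≡ 1 (mod 61), since |⟨46⟩| = 30.
47^30 mod 61 = 1.
Since 1 = 1, 47 lies in the subgroup.

yes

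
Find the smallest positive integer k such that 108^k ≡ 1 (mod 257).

256

The order of 108 must divide p − 1 = 256 = 2^8.
Divisors: 1, 2, 4, 8, 16, 32, 64, 128, 256.
Check each in increasing order: 108^1 ≡ 108;  108^2 ≡ 99;  108^4 ≡ 35;  108^8 ≡ 197;  108^16 ≡ 2;  108^32 ≡ 4;  108^64 ≡ 16;  108^128 ≡ 256;  108^256 ≡ 1.
Smallest exponent giving 1 is 256.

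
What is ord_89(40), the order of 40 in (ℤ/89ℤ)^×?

44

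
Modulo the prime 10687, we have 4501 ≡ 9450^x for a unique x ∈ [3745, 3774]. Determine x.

Compute 9450^3745 mod 10687 = 8231, then multiply by 9450 repeatedly:
  9450^3745=8231  9450^3746=2964  9450^3747=9860  9450^3748=7734  9450^3749=8594
  9450^3750=2787  9450^3751=4382  9450^3752=8462  9450^3753=5766  9450^3754=6374
  9450^3755=2368  9450^3756=9709  9450^3757=2155  9450^3758=6015  9450^3759=8284
  9450^3760=1525  9450^3761=5174  9450^3762=1275  9450^3763=4501
Found 4501 at exponent 3763.

3763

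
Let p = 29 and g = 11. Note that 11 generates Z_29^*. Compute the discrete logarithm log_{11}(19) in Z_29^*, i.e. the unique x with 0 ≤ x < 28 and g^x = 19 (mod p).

25

Successive powers of 11 modulo 29:
  11^0=1  11^1=11  11^2=5  11^3=26  11^4=25  11^5=14
  11^6=9  11^7=12  11^8=16  11^9=2  11^10=22  11^11=10
  11^12=23  11^13=21  11^14=28  11^15=18  11^16=24  11^17=3
  11^18=4  11^19=15  11^20=20  11^21=17  11^22=13  11^23=27
  11^24=7  11^25=19
So 11^25 ≡ 19 (mod 29), giving x = 25.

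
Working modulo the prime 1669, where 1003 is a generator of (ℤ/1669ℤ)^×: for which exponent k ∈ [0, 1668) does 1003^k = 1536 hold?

933

Baby-step giant-step with m = ceil(sqrt(1668)) = 41.
Baby table (1003^j mod 1669 for j=0..40):
  0:1  1:1003  2:1271  3:1366  4:1518  5:426  6:14  7:690
  8:1104  9:765  10:1224  11:957  12:196  13:1315  14:435  15:696
  16:446  17:46  18:1075  19:51  20:1083  21:1399  22:1237  23:644
  24:29  25:714  26:141  27:1227  28:628  29:671  30:406  31:1651
  32:305  33:488  34:447  35:1049  36:677  37:1417  38:932  39:156
  40:1251
Giant step factor: 1003^(-41) ≡ 1390 (mod 1669).
Scan 1536·1390^i mod 1669 for i = 0, 1, …:
  i=0: 1536   i=1: 389   i=2: 1623   i=3: 1151
  i=4: 988   i=5: 1402   i=6: 1057   i=7: 510
  i=8: 1244   i=9: 76     …   i=21: 1023
  i=22: 1651
Match at i=22, j=31: k = 22·41 + 31 = 933.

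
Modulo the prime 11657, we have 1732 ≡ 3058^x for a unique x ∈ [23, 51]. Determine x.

30

Compute 3058^23 mod 11657 = 10693, then multiply by 3058 repeatedly:
  3058^23=10693  3058^24=1309  3058^25=4571  3058^26=1375  3058^27=8230
  3058^28=11534  3058^29=8547  3058^30=1732
Found 1732 at exponent 30.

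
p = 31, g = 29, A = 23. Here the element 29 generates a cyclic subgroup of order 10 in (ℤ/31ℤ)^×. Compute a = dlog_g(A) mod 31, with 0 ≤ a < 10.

3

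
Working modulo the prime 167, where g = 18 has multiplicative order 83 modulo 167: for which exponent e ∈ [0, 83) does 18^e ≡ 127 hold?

Successive powers of 18 modulo 167:
  18^0=1  18^1=18  18^2=157  18^3=154  18^4=100  18^5=130
  18^6=2  18^7=36  18^8=147  18^9=141  18^10=33  18^11=93
  18^12=4  18^13=72  18^14=127
So 18^14 ≡ 127 (mod 167), giving e = 14.

14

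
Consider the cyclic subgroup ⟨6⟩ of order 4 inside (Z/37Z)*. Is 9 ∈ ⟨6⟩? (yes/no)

no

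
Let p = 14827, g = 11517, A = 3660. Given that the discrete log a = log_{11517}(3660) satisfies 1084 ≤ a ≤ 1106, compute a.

1104

Compute 11517^1084 mod 14827 = 7100, then multiply by 11517 repeatedly:
  11517^1084=7100  11517^1085=14622  11517^1086=11335  11517^1087=8287  11517^1088=14807
  11517^1089=6892  11517^1090=6233  11517^1091=7954  11517^1092=5012  11517^1093=1693
  11517^1094=776  11517^1095=11338  11517^1096=13184  11517^1097=11648  11517^1098=10147
  11517^1099=11412  11517^1100=5476  11517^1101=7861  11517^1102=1475  11517^1103=10660
  11517^1104=3660
Found 3660 at exponent 1104.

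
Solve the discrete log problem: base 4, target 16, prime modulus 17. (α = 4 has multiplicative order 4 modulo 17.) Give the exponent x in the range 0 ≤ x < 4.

2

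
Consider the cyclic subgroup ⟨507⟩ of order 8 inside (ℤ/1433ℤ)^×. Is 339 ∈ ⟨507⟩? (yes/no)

339 ∈ ⟨507⟩ iff 339^8 ≡ 1 (mod 1433), since |⟨507⟩| = 8.
339^8 mod 1433 = 1254.
Since 1254 ≠ 1, 339 does not lie in the subgroup.

no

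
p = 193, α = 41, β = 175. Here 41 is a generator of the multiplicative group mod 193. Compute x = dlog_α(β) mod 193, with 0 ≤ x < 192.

Baby-step giant-step with m = ceil(sqrt(192)) = 14.
Baby table (41^j mod 193 for j=0..13):
  0:1  1:41  2:137  3:20  4:48  5:38  6:14  7:188
  8:181  9:87  10:93  11:146  12:3  13:123
Giant step factor: 41^(-14) ≡ 139 (mod 193).
Scan 175·139^i mod 193 for i = 0, 1, …:
  i=0: 175   i=1: 7   i=2: 8   i=3: 147
  i=4: 168   i=5: 192   i=6: 54   i=7: 172
  i=8: 169   i=9: 138   i=10: 75   i=11: 3
Match at i=11, j=12: x = 11·14 + 12 = 166.

166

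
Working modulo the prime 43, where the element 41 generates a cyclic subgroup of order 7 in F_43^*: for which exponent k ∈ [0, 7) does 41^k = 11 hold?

Successive powers of 41 modulo 43:
  41^0=1  41^1=41  41^2=4  41^3=35  41^4=16  41^5=11
So 41^5 ≡ 11 (mod 43), giving k = 5.

5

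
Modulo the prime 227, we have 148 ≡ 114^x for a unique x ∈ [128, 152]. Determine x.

Compute 114^128 mod 227 = 122, then multiply by 114 repeatedly:
  114^128=122  114^129=61  114^130=144  114^131=72  114^132=36
  114^133=18  114^134=9  114^135=118  114^136=59  114^137=143
  114^138=185  114^139=206  114^140=103  114^141=165  114^142=196
  114^143=98  114^144=49  114^145=138  114^146=69  114^147=148
Found 148 at exponent 147.

147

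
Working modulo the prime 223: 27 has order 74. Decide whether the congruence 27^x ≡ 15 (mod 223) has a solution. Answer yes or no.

15 ∈ ⟨27⟩ iff 15^74 ≡ 1 (mod 223), since |⟨27⟩| = 74.
15^74 mod 223 = 1.
Since 1 = 1, 15 lies in the subgroup.

yes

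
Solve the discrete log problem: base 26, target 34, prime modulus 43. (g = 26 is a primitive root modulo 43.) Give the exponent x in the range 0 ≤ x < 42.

Baby-step giant-step with m = ceil(sqrt(42)) = 7.
Baby table (26^j mod 43 for j=0..6):
  0:1  1:26  2:31  3:32  4:15  5:3  6:35
Giant step factor: 26^(-7) ≡ 37 (mod 43).
Scan 34·37^i mod 43 for i = 0, 1, …:
  i=0: 34   i=1: 11   i=2: 20   i=3: 9
  i=4: 32
Match at i=4, j=3: x = 4·7 + 3 = 31.

31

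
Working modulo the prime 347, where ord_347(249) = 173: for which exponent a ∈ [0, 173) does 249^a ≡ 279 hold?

Baby-step giant-step with m = ceil(sqrt(173)) = 14.
Baby table (249^j mod 347 for j=0..13):
  0:1  1:249  2:235  3:219  4:52  5:109  6:75  7:284
  8:275  9:116  10:83  11:194  12:73  13:133
Giant step factor: 249^(-14) ≡ 121 (mod 347).
Scan 279·121^i mod 347 for i = 0, 1, …:
  i=0: 279   i=1: 100   i=2: 302   i=3: 107
  i=4: 108   i=5: 229   i=6: 296   i=7: 75
Match at i=7, j=6: a = 7·14 + 6 = 104.

104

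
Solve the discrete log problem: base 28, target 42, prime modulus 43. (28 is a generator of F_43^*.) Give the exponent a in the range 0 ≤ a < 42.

Successive powers of 28 modulo 43:
  28^0=1  28^1=28  28^2=10  28^3=22  28^4=14  28^5=5
  28^6=11  28^7=7  28^8=24  28^9=27  28^10=25  28^11=12
  28^12=35  28^13=34  28^14=6  28^15=39  28^16=17  28^17=3
  28^18=41  28^19=30  28^20=23  28^21=42
So 28^21 ≡ 42 (mod 43), giving a = 21.

21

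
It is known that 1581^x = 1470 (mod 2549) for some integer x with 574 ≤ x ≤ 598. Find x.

590

Compute 1581^574 mod 2549 = 616, then multiply by 1581 repeatedly:
  1581^574=616  1581^575=178  1581^576=1028  1581^577=1555  1581^578=1219
  1581^579=195  1581^580=2415  1581^581=2262  1581^582=2524  1581^583=1259
  1581^584=2259  1581^585=330  1581^586=1734  1581^587=1279  1581^588=742
  1581^589=562  1581^590=1470
Found 1470 at exponent 590.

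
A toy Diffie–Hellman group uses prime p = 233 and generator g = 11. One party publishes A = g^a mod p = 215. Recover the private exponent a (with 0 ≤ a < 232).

94

Baby-step giant-step with m = ceil(sqrt(232)) = 16.
Baby table (11^j mod 233 for j=0..15):
  0:1  1:11  2:121  3:166  4:195  5:48  6:62  7:216
  8:46  9:40  10:207  11:180  12:116  13:111  14:56  15:150
Giant step factor: 11^(-16) ≡ 184 (mod 233).
Scan 215·184^i mod 233 for i = 0, 1, …:
  i=0: 215   i=1: 183   i=2: 120   i=3: 178
  i=4: 132   i=5: 56
Match at i=5, j=14: a = 5·16 + 14 = 94.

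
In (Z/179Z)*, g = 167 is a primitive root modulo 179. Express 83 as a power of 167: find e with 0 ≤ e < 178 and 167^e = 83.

Baby-step giant-step with m = ceil(sqrt(178)) = 14.
Baby table (167^j mod 179 for j=0..13):
  0:1  1:167  2:144  3:62  4:151  5:157  6:85  7:54
  8:68  9:79  10:126  11:99  12:65  13:115
Giant step factor: 167^(-14) ≡ 31 (mod 179).
Scan 83·31^i mod 179 for i = 0, 1, …:
  i=0: 83   i=1: 67   i=2: 108   i=3: 126
Match at i=3, j=10: e = 3·14 + 10 = 52.

52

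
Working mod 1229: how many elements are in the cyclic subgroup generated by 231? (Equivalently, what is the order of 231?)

The order of 231 must divide p − 1 = 1228 = 2^2 · 307.
Divisors: 1, 2, 4, 307, 614, 1228.
Check each in increasing order: 231^1 ≡ 231;  231^2 ≡ 514;  231^4 ≡ 1190;  231^307 ≡ 1228;  231^614 ≡ 1.
Smallest exponent giving 1 is 614.

614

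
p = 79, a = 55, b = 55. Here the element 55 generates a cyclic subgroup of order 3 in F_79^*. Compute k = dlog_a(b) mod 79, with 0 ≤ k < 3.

1

Successive powers of 55 modulo 79:
  55^0=1  55^1=55
So 55^1 ≡ 55 (mod 79), giving k = 1.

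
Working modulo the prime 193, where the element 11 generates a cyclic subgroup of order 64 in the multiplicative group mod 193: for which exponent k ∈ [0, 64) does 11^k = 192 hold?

Baby-step giant-step with m = ceil(sqrt(64)) = 8.
Baby table (11^j mod 193 for j=0..7):
  0:1  1:11  2:121  3:173  4:166  5:89  6:14  7:154
Giant step factor: 11^(-8) ≡ 184 (mod 193).
Scan 192·184^i mod 193 for i = 0, 1, …:
  i=0: 192   i=1: 9   i=2: 112   i=3: 150
  i=4: 1
Match at i=4, j=0: k = 4·8 + 0 = 32.

32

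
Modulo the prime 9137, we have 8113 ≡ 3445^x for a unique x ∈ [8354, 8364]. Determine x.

8360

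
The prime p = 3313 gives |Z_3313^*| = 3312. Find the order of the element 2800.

The order of 2800 must divide p − 1 = 3312 = 2^4 · 3^2 · 23.
Divisors: 1, 2, 3, 4, 6, 8, 9, 12, 16, 18, 23, 24, 36, 46, 48, 69, 72, 92, 138, 144, 184, 207, 276, 368, 414, 552, 828, 1104, 1656, 3312.
Check each in increasing order: 2800^1 ≡ 2800;  2800^2 ≡ 1442;  2800^3 ≡ 2366;  2800^4 ≡ 2113;  2800^6 ≡ 2299;  2800^8 ≡ 2158;  2800^9 ≡ 2801;  2800^12 ≡ 1166;  2800^16 ≡ 2199;  2800^18 ≡ 417;  2800^23 ≡ 708;  2800^24 ≡ 1226;  2800^36 ≡ 1613;  2800^46 ≡ 1001;  2800^48 ≡ 2287;  2800^69 ≡ 3039;  2800^72 ≡ 1064;  2800^92 ≡ 1475;  2800^138 ≡ 2190;  2800^144 ≡ 2363;  2800^184 ≡ 2297;  2800^207 ≡ 2906;  2800^276 ≡ 2189;  2800^368 ≡ 1913;  2800^414 ≡ 3312;  2800^552 ≡ 1123;  2800^828 ≡ 1.
Smallest exponent giving 1 is 828.

828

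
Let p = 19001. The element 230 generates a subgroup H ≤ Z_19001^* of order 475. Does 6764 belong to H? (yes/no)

no

6764 ∈ ⟨230⟩ iff 6764^475 ≡ 1 (mod 19001), since |⟨230⟩| = 475.
6764^475 mod 19001 = 722.
Since 722 ≠ 1, 6764 does not lie in the subgroup.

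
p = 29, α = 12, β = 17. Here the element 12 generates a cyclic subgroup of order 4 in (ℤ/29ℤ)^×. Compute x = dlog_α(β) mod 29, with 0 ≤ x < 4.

Successive powers of 12 modulo 29:
  12^0=1  12^1=12  12^2=28  12^3=17
So 12^3 ≡ 17 (mod 29), giving x = 3.

3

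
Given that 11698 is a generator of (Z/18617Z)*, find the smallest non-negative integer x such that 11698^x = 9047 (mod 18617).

Baby-step giant-step with m = ceil(sqrt(18616)) = 137.
Baby table (11698^j mod 18617 for j=0..136):
  0:1  1:11698  2:8254  3:7530  4:8913  5:9074  6:12135  7:605
  8:2830  9:4314  10:13102  11:12052  12:16372  13:6577  14:12302  15:18003
  16:3590  17:14485  18:12213  19:816  20:13664  21:14527  22:870  23:12378
  24:13435  25:16533  26:9638  27:772  28:1611  29:5074  30:4656  31:11163
  32:5136  33:3869  34:1635  35:6571  36:16582  37:5713  38:14261  39:16858
  40:13620  41:2474  42:10034  43:16164  44:12220  45:8234  46:15591  47:11386
  48:7410  49:1428  50:5295  51:2151  52:10831  53:12353  54:240  55:14970
  56:7558  57:1351  58:16782  59:18188  60:8148  61:14881  62:8988  63:11425
  64:16824  65:6845  66:1093  67:14652  68:10994  69:1576  70:5218  71:13638
  72:8251  73:9670  74:2768  75:5101  76:4013  77:10617  78:3659  79:2499
  80:4612  81:17727  82:14300  83:7655  84:420  85:16889  86:3918  87:16327
  88:1443  89:13212  90:14259  91:12079  92:15729  93:6031  94:10825  95:16633
  96:6567  97:7024  98:9931  99:2758  100:18440  101:14558  102:9785  103:7614
  104:4844  105:13581  106:11677  107:4617  108:1749  109:18336  110:8071  111:7751
  112:6408  113:8742  114:735  115:15593  116:16165  117:5301  118:16488  119:4504
  120:1682  121:16484  122:13563  123:5900  124:4981  125:15145  126:6838  127:12292
  128:12725  129:14135  130:13653  131:16168  132:3161  133:4016  134:8477  135:9804
  136:6472
Giant step factor: 11698^(-137) ≡ 7943 (mod 18617).
Scan 9047·7943^i mod 18617 for i = 0, 1, …:
  i=0: 9047   i=1: 17318   i=2: 14478   i=3: 1545
  i=4: 3332   i=5: 11319   i=6: 5324   i=7: 9325
  i=8: 10049   i=9: 8128     …   i=20: 2824
  i=21: 16164
Match at i=21, j=43: x = 21·137 + 43 = 2920.

2920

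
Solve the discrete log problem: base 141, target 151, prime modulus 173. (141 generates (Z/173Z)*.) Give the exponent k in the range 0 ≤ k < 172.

Baby-step giant-step with m = ceil(sqrt(172)) = 14.
Baby table (141^j mod 173 for j=0..13):
  0:1  1:141  2:159  3:102  4:23  5:129  6:24  7:97
  8:10  9:26  10:33  11:155  12:57  13:79
Giant step factor: 141^(-14) ≡ 31 (mod 173).
Scan 151·31^i mod 173 for i = 0, 1, …:
  i=0: 151   i=1: 10
Match at i=1, j=8: k = 1·14 + 8 = 22.

22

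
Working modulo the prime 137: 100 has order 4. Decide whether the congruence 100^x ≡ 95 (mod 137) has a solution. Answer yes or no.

no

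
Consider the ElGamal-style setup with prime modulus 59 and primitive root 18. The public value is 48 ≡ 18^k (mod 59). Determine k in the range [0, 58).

8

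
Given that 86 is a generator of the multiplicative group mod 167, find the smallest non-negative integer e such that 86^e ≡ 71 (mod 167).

Baby-step giant-step with m = ceil(sqrt(166)) = 13.
Baby table (86^j mod 167 for j=0..12):
  0:1  1:86  2:48  3:120  4:133  5:82  6:38  7:95
  8:154  9:51  10:44  11:110  12:108
Giant step factor: 86^(-13) ≡ 60 (mod 167).
Scan 71·60^i mod 167 for i = 0, 1, …:
  i=0: 71   i=1: 85   i=2: 90   i=3: 56
  i=4: 20   i=5: 31   i=6: 23   i=7: 44
Match at i=7, j=10: e = 7·13 + 10 = 101.

101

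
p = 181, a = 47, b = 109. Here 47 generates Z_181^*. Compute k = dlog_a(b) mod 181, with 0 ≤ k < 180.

Baby-step giant-step with m = ceil(sqrt(180)) = 14.
Baby table (47^j mod 181 for j=0..13):
  0:1  1:47  2:37  3:110  4:102  5:88  6:154  7:179
  8:87  9:107  10:142  11:158  12:5  13:54
Giant step factor: 47^(-14) ≡ 136 (mod 181).
Scan 109·136^i mod 181 for i = 0, 1, …:
  i=0: 109   i=1: 163   i=2: 86   i=3: 112
  i=4: 28   i=5: 7   i=6: 47
Match at i=6, j=1: k = 6·14 + 1 = 85.

85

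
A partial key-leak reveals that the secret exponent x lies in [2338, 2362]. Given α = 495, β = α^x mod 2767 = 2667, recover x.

2347

Compute 495^2338 mod 2767 = 535, then multiply by 495 repeatedly:
  495^2338=535  495^2339=1960  495^2340=1750  495^2341=179  495^2342=61
  495^2343=2525  495^2344=1958  495^2345=760  495^2346=2655  495^2347=2667
Found 2667 at exponent 2347.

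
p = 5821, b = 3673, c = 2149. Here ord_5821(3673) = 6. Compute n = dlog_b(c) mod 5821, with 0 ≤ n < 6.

5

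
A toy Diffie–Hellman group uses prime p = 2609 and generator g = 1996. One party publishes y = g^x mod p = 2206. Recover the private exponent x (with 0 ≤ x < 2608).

Baby-step giant-step with m = ceil(sqrt(2608)) = 52.
Baby table (1996^j mod 2609 for j=0..51):
  0:1  1:1996  2:73  3:2213  4:111  5:2400  6:276  7:397
  8:1885  9:282  10:1937  11:2323  12:515  13:2603  14:1069  15:2171
  16:2376  17:1943  18:1254  19:953  20:227  21:1735  22:917  23:1423
  24:1716  25:2128  26:36  27:1413  28:19  29:1398  30:1387  31:303
  32:2109  33:1247  34:26  35:2325  36:1898  37:140  38:277  39:2393
  40:1958  41:2495  42:2048  43:2114  44:791  45:391  46:345  47:2453
  48:1704  49:1657  50:1769  51:947
Giant step factor: 1996^(-52) ≡ 1995 (mod 2609).
Scan 2206·1995^i mod 2609 for i = 0, 1, …:
  i=0: 2206   i=1: 2196   i=2: 509   i=3: 554
  i=4: 1623   i=5: 116   i=6: 1828   i=7: 2087
  i=8: 2210   i=9: 2349   i=10: 491   i=11: 1170
  i=12: 1704
Match at i=12, j=48: x = 12·52 + 48 = 672.

672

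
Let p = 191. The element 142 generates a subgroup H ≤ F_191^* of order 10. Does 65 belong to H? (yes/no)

⟨142⟩ has order 10; its elements mod 191 are {1, 7, 39, 49, 82, 109, 142, 152, 184, 190}.
65 is not in this set.

no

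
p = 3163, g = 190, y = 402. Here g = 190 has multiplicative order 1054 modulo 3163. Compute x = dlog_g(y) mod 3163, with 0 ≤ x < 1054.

Baby-step giant-step with m = ceil(sqrt(1054)) = 33.
Baby table (190^j mod 3163 for j=0..32):
  0:1  1:190  2:1307  3:1616  4:229  5:2391  6:1981  7:3156
  8:1833  9:340  10:1340  11:1560  12:2241  13:1948  14:49  15:2984
  16:783  17:109  18:1732  19:128  20:2179  21:2820  22:1253  23:845
  24:2400  25:528  26:2267  27:562  28:2401  29:718  30:411  31:2178
  32:2630
Giant step factor: 190^(-33) ≡ 410 (mod 3163).
Scan 402·410^i mod 3163 for i = 0, 1, …:
  i=0: 402   i=1: 344   i=2: 1868   i=3: 434
  i=4: 812   i=5: 805   i=6: 1098   i=7: 1034
  i=8: 98   i=9: 2224     …   i=25: 3118
  i=26: 528
Match at i=26, j=25: x = 26·33 + 25 = 883.

883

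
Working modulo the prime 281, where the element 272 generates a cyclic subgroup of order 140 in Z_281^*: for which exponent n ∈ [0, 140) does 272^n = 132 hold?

121

Baby-step giant-step with m = ceil(sqrt(140)) = 12.
Baby table (272^j mod 281 for j=0..11):
  0:1  1:272  2:81  3:114  4:98  5:242  6:70  7:213
  8:50  9:112  10:116  11:80
Giant step factor: 272^(-12) ≡ 16 (mod 281).
Scan 132·16^i mod 281 for i = 0, 1, …:
  i=0: 132   i=1: 145   i=2: 72   i=3: 28
  i=4: 167   i=5: 143   i=6: 40   i=7: 78
  i=8: 124   i=9: 17   i=10: 272
Match at i=10, j=1: n = 10·12 + 1 = 121.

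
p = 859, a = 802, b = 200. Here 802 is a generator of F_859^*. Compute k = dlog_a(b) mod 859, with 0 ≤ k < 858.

97

Baby-step giant-step with m = ceil(sqrt(858)) = 30.
Baby table (802^j mod 859 for j=0..29):
  0:1  1:802  2:672  3:351  4:609  5:506  6:364  7:727
  8:652  9:632  10:54  11:358  12:210  13:56  14:244  15:695
  16:758  17:603  18:848  19:627  20:339  21:434  22:173  23:447
  24:291  25:593  26:559  27:779  28:265  29:357
Giant step factor: 802^(-30) ≡ 74 (mod 859).
Scan 200·74^i mod 859 for i = 0, 1, …:
  i=0: 200   i=1: 197   i=2: 834   i=3: 727
Match at i=3, j=7: k = 3·30 + 7 = 97.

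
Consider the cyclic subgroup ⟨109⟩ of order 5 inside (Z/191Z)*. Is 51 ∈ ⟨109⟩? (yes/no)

no

⟨109⟩ has order 5; its elements mod 191 are {1, 39, 49, 109, 184}.
51 is not in this set.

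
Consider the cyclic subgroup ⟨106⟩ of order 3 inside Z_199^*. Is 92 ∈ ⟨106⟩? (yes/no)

92 ∈ ⟨106⟩ iff 92^3 ≡ 1 (mod 199), since |⟨106⟩| = 3.
92^3 mod 199 = 1.
Since 1 = 1, 92 lies in the subgroup.

yes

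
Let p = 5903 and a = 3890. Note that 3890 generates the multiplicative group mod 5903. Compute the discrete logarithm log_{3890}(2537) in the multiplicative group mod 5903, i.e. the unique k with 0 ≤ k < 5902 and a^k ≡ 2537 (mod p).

Baby-step giant-step with m = ceil(sqrt(5902)) = 77.
Baby table (3890^j mod 5903 for j=0..76):
  0:1  1:3890  2:2711  3:3032  4:286  5:2776  6:2053  7:5314
  8:5057  9:2934  10:2761  11:2733  12:67  13:898  14:4547  15:2442
  16:1453  17:2999  18:1782  19:1858  20:2348  21:1779  22:1994  23:118
  24:4489  25:1136  26:3596  27:4233  28:2903  29:231  30:1334  31:523
  32:3838  33:1133  34:3732  35:2003  36:5613  37:5276  38:4812  39:267
  40:5605  41:3671  42:833  43:5526  44:3317  45:5075  46:2118  47:4335
  48:4182  49:5215  50:3642  51:180  52:3646  53:3934  54:2684  55:4256
  56:3828  57:3554  58:234  59:1198  60:2753  61:1128  62:1991  63:254
  64:2259  65:3846  66:2738  67:1808  68:2647  69:1998  70:3872  71:3527
  72:1458  73:4740  74:3531  75:5212  76:3778
Giant step factor: 3890^(-77) ≡ 5664 (mod 5903).
Scan 2537·5664^i mod 5903 for i = 0, 1, …:
  i=0: 2537   i=1: 1666   i=2: 3230   i=3: 1323
  i=4: 2565   i=5: 877   i=6: 2905   i=7: 2259
Match at i=7, j=64: k = 7·77 + 64 = 603.

603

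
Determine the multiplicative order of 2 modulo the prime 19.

The order of 2 must divide p − 1 = 18 = 2 · 3^2.
Divisors: 1, 2, 3, 6, 9, 18.
Check each in increasing order: 2^1 ≡ 2;  2^2 ≡ 4;  2^3 ≡ 8;  2^6 ≡ 7;  2^9 ≡ 18;  2^18 ≡ 1.
Smallest exponent giving 1 is 18.

18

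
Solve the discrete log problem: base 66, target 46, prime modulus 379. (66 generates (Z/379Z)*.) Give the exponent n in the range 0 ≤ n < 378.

229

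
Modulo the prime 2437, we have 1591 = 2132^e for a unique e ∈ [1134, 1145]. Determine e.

1140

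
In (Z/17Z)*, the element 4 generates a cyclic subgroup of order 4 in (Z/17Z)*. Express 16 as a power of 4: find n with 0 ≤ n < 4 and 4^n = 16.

2

Successive powers of 4 modulo 17:
  4^0=1  4^1=4  4^2=16
So 4^2 ≡ 16 (mod 17), giving n = 2.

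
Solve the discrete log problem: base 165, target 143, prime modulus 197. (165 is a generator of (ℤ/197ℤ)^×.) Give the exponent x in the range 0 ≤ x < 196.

50

Baby-step giant-step with m = ceil(sqrt(196)) = 14.
Baby table (165^j mod 197 for j=0..13):
  0:1  1:165  2:39  3:131  4:142  5:184  6:22  7:84
  8:70  9:124  10:169  11:108  12:90  13:75
Giant step factor: 165^(-14) ≡ 93 (mod 197).
Scan 143·93^i mod 197 for i = 0, 1, …:
  i=0: 143   i=1: 100   i=2: 41   i=3: 70
Match at i=3, j=8: x = 3·14 + 8 = 50.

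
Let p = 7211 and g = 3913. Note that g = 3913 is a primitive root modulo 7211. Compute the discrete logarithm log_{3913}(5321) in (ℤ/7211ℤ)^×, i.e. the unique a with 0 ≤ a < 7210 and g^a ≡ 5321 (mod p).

Baby-step giant-step with m = ceil(sqrt(7210)) = 85.
Baby table (3913^j mod 7211 for j=0..84):
  0:1  1:3913  2:2616  3:3999  4:217  5:5434  6:5214  7:2463
  8:3823  9:3785  10:6522  11:857  12:326  13:6502  14:1918  15:5694
  16:5843  17:4789  18:5179  19:2517  20:6006  21:829  22:6138  23:5364
  24:5322  25:6829  26:5122  27:3017  28:1114  29:3638  30:980  31:5699
  32:3775  33:3447  34:3541  35:3602  36:4332  37:5266  38:4031  39:2846
  40:2614  41:3384  42:2196  43:4647  44:4780  45:6017  46:606  47:6070
  48:6087  49:498  50:1704  51:4788  52:1266  53:7112  54:2007  55:612
  56:704  57:150  58:2859  59:3006  60:1337  61:3706  62:257  63:3312
  64:1689  65:3781  66:5292  67:4815  68:5963  69:5634  70:1815  71:6471
  72:3202  73:3919  74:4461  75:5273  76:2578  77:6736  78:1763  79:4903
  80:4179  81:5090  82:388  83:3934  84:5468
Giant step factor: 3913^(-85) ≡ 3539 (mod 7211).
Scan 5321·3539^i mod 7211 for i = 0, 1, …:
  i=0: 5321   i=1: 3098   i=2: 3102   i=3: 2836
  i=4: 6103   i=5: 1572   i=6: 3627   i=7: 373
  i=8: 434   i=9: 7194     …   i=54: 3401
  i=55: 980
Match at i=55, j=30: a = 55·85 + 30 = 4705.

4705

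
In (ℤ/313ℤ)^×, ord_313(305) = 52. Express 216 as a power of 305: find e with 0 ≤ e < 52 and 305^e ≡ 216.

31

Baby-step giant-step with m = ceil(sqrt(52)) = 8.
Baby table (305^j mod 313 for j=0..7):
  0:1  1:305  2:64  3:114  4:27  5:97  6:163  7:261
Giant step factor: 305^(-8) ≡ 234 (mod 313).
Scan 216·234^i mod 313 for i = 0, 1, …:
  i=0: 216   i=1: 151   i=2: 278   i=3: 261
Match at i=3, j=7: e = 3·8 + 7 = 31.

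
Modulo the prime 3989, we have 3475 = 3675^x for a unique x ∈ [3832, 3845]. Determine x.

Compute 3675^3832 mod 3989 = 884, then multiply by 3675 repeatedly:
  3675^3832=884  3675^3833=1654  3675^3834=3203  3675^3835=3475
Found 3475 at exponent 3835.

3835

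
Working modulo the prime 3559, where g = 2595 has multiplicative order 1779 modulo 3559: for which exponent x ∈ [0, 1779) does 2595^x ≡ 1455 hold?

837

Baby-step giant-step with m = ceil(sqrt(1779)) = 43.
Baby table (2595^j mod 3559 for j=0..42):
  0:1  1:2595  2:397  3:1664  4:1013  5:2193  6:3553  7:2225
  8:1177  9:693  10:1040  11:1078  12:36  13:886  14:56  15:2960
  16:878  17:650  18:3343  19:1802  20:3223  21:35  22:1850  23:3218
  24:1296  25:3424  26:2016  27:3349  28:3136  29:2046  30:2901  31:810
  32:2140  33:1260  34:2538  35:1960  36:389  37:2258  38:1396  39:3117
  40:2567  41:2476  42:1225
Giant step factor: 2595^(-43) ≡ 957 (mod 3559).
Scan 1455·957^i mod 3559 for i = 0, 1, …:
  i=0: 1455   i=1: 866   i=2: 3074   i=3: 2084
  i=4: 1348   i=5: 1678   i=6: 737   i=7: 627
  i=8: 2127   i=9: 3350     …   i=18: 167
  i=19: 3223
Match at i=19, j=20: x = 19·43 + 20 = 837.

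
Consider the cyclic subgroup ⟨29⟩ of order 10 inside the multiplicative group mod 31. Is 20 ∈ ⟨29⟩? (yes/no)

no

20 ∈ ⟨29⟩ iff 20^10 ≡ 1 (mod 31), since |⟨29⟩| = 10.
20^10 mod 31 = 5.
Since 5 ≠ 1, 20 does not lie in the subgroup.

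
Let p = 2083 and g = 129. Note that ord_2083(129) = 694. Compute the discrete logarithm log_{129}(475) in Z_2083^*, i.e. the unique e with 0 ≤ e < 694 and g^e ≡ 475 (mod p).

Baby-step giant-step with m = ceil(sqrt(694)) = 27.
Baby table (129^j mod 2083 for j=0..26):
  0:1  1:129  2:2060  3:1199  4:529  5:1585  6:331  7:1039
  8:719  9:1099  10:127  11:1802  12:1245  13:214  14:527  15:1327
  16:377  17:724  18:1744  19:12  20:1548  21:1807  22:1890  23:99
  24:273  25:1889  26:2053
Giant step factor: 129^(-27) ≡ 1893 (mod 2083).
Scan 475·1893^i mod 2083 for i = 0, 1, …:
  i=0: 475   i=1: 1402   i=2: 244   i=3: 1549
  i=4: 1476   i=5: 765   i=6: 460   i=7: 86
  i=8: 324   i=9: 930     …   i=23: 1535
  i=24: 2053
Match at i=24, j=26: e = 24·27 + 26 = 674.

674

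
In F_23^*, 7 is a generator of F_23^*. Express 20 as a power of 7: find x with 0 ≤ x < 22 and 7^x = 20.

13

Successive powers of 7 modulo 23:
  7^0=1  7^1=7  7^2=3  7^3=21  7^4=9  7^5=17
  7^6=4  7^7=5  7^8=12  7^9=15  7^10=13  7^11=22
  7^12=16  7^13=20
So 7^13 ≡ 20 (mod 23), giving x = 13.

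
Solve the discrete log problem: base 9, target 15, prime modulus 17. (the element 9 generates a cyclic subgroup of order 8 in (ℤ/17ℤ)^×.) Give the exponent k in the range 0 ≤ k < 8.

3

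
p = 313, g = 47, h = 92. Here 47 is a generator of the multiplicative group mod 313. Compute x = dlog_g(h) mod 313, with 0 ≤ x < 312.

83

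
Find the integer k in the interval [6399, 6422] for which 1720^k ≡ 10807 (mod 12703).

6408

Compute 1720^6399 mod 12703 = 11003, then multiply by 1720 repeatedly:
  1720^6399=11003  1720^6400=10393  1720^6401=2839  1720^6402=5128  1720^6403=4278
  1720^6404=3123  1720^6405=10894  1720^6406=755  1720^6407=2894  1720^6408=10807
Found 10807 at exponent 6408.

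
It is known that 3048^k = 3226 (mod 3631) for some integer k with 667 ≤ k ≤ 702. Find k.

Compute 3048^667 mod 3631 = 2377, then multiply by 3048 repeatedly:
  3048^667=2377  3048^668=1251  3048^669=498  3048^670=146  3048^671=2026
  3048^672=2548  3048^673=3226
Found 3226 at exponent 673.

673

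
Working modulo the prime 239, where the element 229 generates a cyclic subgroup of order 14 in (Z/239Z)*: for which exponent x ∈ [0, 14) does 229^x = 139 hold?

Successive powers of 229 modulo 239:
  229^0=1  229^1=229  229^2=100  229^3=195  229^4=201  229^5=141
  229^6=24  229^7=238  229^8=10  229^9=139
So 229^9 ≡ 139 (mod 239), giving x = 9.

9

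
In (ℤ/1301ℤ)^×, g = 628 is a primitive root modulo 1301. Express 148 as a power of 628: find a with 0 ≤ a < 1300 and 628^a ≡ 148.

989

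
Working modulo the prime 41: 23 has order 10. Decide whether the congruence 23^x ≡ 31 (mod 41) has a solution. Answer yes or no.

yes

⟨23⟩ has order 10; its elements mod 41 are {1, 4, 10, 16, 18, 23, 25, 31, 37, 40}.
31 is in this set.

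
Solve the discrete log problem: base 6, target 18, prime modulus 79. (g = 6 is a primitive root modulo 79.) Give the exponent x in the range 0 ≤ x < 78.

48

Baby-step giant-step with m = ceil(sqrt(78)) = 9.
Baby table (6^j mod 79 for j=0..8):
  0:1  1:6  2:36  3:58  4:32  5:34  6:46  7:39
  8:76
Giant step factor: 6^(-9) ≡ 57 (mod 79).
Scan 18·57^i mod 79 for i = 0, 1, …:
  i=0: 18   i=1: 78   i=2: 22   i=3: 69
  i=4: 62   i=5: 58
Match at i=5, j=3: x = 5·9 + 3 = 48.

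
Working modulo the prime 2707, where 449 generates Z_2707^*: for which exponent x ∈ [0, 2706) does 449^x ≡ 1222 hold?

1590

Baby-step giant-step with m = ceil(sqrt(2706)) = 53.
Baby table (449^j mod 2707 for j=0..52):
  0:1  1:449  2:1283  3:2183  4:233  5:1751  6:1169  7:2430
  8:149  9:1933  10:1677  11:427  12:2233  13:1027  14:933  15:2039
  16:545  17:1075  18:829  19:1362  20:2463  21:1431  22:960  23:627
  24:2702  25:462  26:1706  27:2620  28:1542  29:2073  30:2276  31:1385
  32:1962  33:1163  34:2443  35:572  36:2370  37:279  38:749  39:633
  40:2689  41:39  42:1269  43:1311  44:1220  45:966  46:614  47:2279
  48:25  49:397  50:2298  51:435  52:411
Giant step factor: 449^(-53) ≡ 877 (mod 2707).
Scan 1222·877^i mod 2707 for i = 0, 1, …:
  i=0: 1222   i=1: 2429   i=2: 2531   i=3: 2654
  i=4: 2245   i=5: 876   i=6: 2171   i=7: 946
  i=8: 1300   i=9: 453     …   i=29: 463
  i=30: 1
Match at i=30, j=0: x = 30·53 + 0 = 1590.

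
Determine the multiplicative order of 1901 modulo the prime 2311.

231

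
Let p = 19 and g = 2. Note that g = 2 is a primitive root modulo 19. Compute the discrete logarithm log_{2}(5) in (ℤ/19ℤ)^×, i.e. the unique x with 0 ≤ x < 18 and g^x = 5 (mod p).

Successive powers of 2 modulo 19:
  2^0=1  2^1=2  2^2=4  2^3=8  2^4=16  2^5=13
  2^6=7  2^7=14  2^8=9  2^9=18  2^10=17  2^11=15
  2^12=11  2^13=3  2^14=6  2^15=12  2^16=5
So 2^16 ≡ 5 (mod 19), giving x = 16.

16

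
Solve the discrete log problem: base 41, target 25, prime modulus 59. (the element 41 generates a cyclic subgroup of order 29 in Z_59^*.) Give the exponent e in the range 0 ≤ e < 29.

5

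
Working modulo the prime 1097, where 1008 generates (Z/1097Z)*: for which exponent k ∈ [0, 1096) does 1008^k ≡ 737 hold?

Baby-step giant-step with m = ceil(sqrt(1096)) = 34.
Baby table (1008^j mod 1097 for j=0..33):
  0:1  1:1008  2:242  3:402  4:423  5:748  6:345  7:11
  8:118  9:468  10:34  11:265  12:549  13:504  14:121  15:201
  16:760  17:374  18:721  19:554  20:59  21:234  22:17  23:681
  24:823  25:252  26:609  27:649  28:380  29:187  30:909  31:277
  32:578  33:117
Giant step factor: 1008^(-34) ≡ 839 (mod 1097).
Scan 737·839^i mod 1097 for i = 0, 1, …:
  i=0: 737   i=1: 732   i=2: 925   i=3: 496
  i=4: 381   i=5: 432   i=6: 438   i=7: 1084
  i=8: 63   i=9: 201
Match at i=9, j=15: k = 9·34 + 15 = 321.

321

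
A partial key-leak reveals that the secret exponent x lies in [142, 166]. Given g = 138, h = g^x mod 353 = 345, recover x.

148

Compute 138^142 mod 353 = 307, then multiply by 138 repeatedly:
  138^142=307  138^143=6  138^144=122  138^145=245  138^146=275
  138^147=179  138^148=345
Found 345 at exponent 148.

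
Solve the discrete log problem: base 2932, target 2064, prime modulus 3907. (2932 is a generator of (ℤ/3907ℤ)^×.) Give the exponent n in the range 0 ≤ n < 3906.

639

Baby-step giant-step with m = ceil(sqrt(3906)) = 63.
Baby table (2932^j mod 3907 for j=0..62):
  0:1  1:2932  2:1224  3:2142  4:1795  5:211  6:1346  7:402
  8:2657  9:3673  10:1544  11:2702  12:2775  13:1926  14:1417  15:1503
  16:3607  17:3382  18:58  19:2055  20:666  21:3119  22:2528  23:517
  24:3835  25:3781  26:1733  27:2056  28:3598  29:436  30:763  31:2312
  32:139  33:1220  34:2135  35:806  36:3364  37:1980  38:3465  39:1180
  40:2065  41:2637  42:3638  43:506  44:2839  45:2038  46:1613  47:1846
  48:1277  49:1258  50:248  51:434  52:2713  53:3771  54:3669  55:1537
  56:1713  57:2021  58:2560  59:573  60:26  61:1999  62:568
Giant step factor: 2932^(-63) ≡ 1812 (mod 3907).
Scan 2064·1812^i mod 3907 for i = 0, 1, …:
  i=0: 2064   i=1: 969   i=2: 1585   i=3: 375
  i=4: 3589   i=5: 2020   i=6: 3288   i=7: 3588
  i=8: 208   i=9: 1824   i=10: 3673
Match at i=10, j=9: n = 10·63 + 9 = 639.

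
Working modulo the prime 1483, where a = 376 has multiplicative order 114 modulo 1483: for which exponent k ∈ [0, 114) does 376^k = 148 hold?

112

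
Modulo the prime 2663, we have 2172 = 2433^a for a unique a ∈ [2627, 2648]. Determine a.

Compute 2433^2627 mod 2663 = 801, then multiply by 2433 repeatedly:
  2433^2627=801  2433^2628=2180  2433^2629=1907  2433^2630=785  2433^2631=534
  2433^2632=2341  2433^2633=2159  2433^2634=1411  2433^2635=356  2433^2636=673
  2433^2637=2327  2433^2638=53  2433^2639=1125  2433^2640=2224  2433^2641=2439
  2433^2642=923  2433^2643=750  2433^2644=595  2433^2645=1626  2433^2646=1503
  2433^2647=500  2433^2648=2172
Found 2172 at exponent 2648.

2648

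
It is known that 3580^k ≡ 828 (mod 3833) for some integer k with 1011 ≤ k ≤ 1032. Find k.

Compute 3580^1011 mod 3833 = 2790, then multiply by 3580 repeatedly:
  3580^1011=2790  3580^1012=3235  3580^1013=1807  3580^1014=2789  3580^1015=3488
  3580^1016=2959  3580^1017=2641  3580^1018=2602  3580^1019=970  3580^1020=3735
  3580^1021=1796  3580^1022=1739  3580^1023=828
Found 828 at exponent 1023.

1023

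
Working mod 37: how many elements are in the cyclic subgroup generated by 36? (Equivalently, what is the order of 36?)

2

The order of 36 must divide p − 1 = 36 = 2^2 · 3^2.
Divisors: 1, 2, 3, 4, 6, 9, 12, 18, 36.
Check each in increasing order: 36^1 ≡ 36;  36^2 ≡ 1.
Smallest exponent giving 1 is 2.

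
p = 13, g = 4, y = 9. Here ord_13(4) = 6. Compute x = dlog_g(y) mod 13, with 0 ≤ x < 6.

4

Successive powers of 4 modulo 13:
  4^0=1  4^1=4  4^2=3  4^3=12  4^4=9
So 4^4 ≡ 9 (mod 13), giving x = 4.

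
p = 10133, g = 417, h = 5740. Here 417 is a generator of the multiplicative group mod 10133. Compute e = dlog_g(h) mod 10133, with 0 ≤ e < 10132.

1920

Baby-step giant-step with m = ceil(sqrt(10132)) = 101.
Baby table (417^j mod 10133 for j=0..100):
  0:1  1:417  2:1628  3:10098  4:5671  5:3818  6:1225  7:4175
  8:8232  9:7790  10:5870  11:5737  12:941  13:7343  14:1865  15:7597
  16:6453  17:5656  18:7696  19:7204  20:4700  21:4231  22:1185  23:7761
  24:3910  25:9190  26:1956  27:5012  28:2606  29:2471  30:6974  31:10120
  32:4712  33:9235  34:455  35:7341  36:1031  37:4341  38:6523  39:4447
  40:60  41:4754  42:6483  43:8033  44:5871  45:6154  46:2569  47:7308
  48:7536  49:1282  50:7678  51:9831  52:5795  53:4861  54:437  55:9968
  56:2126  57:4971  58:5775  59:6654  60:8409  61:535  62:169  63:9675
  64:1541  65:4218  66:5897  67:6863  68:4365  69:6398  70:2987  71:9353
  72:9129  73:6918  74:7034  75:4741  76:1062  77:7135  78:6326  79:3362
  80:3600  81:1516  82:3926  83:5729  84:7738  85:4452  86:2145  87:2761
  88:6308  89:5989  90:4695  91:2146  92:3178  93:7936  94:5954  95:233
  96:5964  97:4403  98:1978  99:4053  100:8023
Giant step factor: 417^(-101) ≡ 8745 (mod 10133).
Scan 5740·8745^i mod 10133 for i = 0, 1, …:
  i=0: 5740   i=1: 7551   i=2: 6867   i=3: 3757
  i=4: 3779   i=5: 3642   i=6: 1271   i=7: 9127
  i=8: 8107   i=9: 5247     …   i=18: 7
  i=19: 417
Match at i=19, j=1: e = 19·101 + 1 = 1920.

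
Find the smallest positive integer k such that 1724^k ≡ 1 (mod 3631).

3630

The order of 1724 must divide p − 1 = 3630 = 2 · 3 · 5 · 11^2.
Divisors: 1, 2, 3, 5, 6, 10, 11, 15, 22, 30, 33, 55, 66, 110, 121, 165, 242, 330, 363, 605, 726, 1210, 1815, 3630.
Check each in increasing order: 1724^1 ≡ 1724;  1724^2 ≡ 2018;  1724^3 ≡ 534;  1724^5 ≡ 2836;  1724^6 ≡ 1938;  1724^10 ≡ 231;  1724^11 ≡ 2465;  1724^15 ≡ 1536;  1724^22 ≡ 1562;  1724^30 ≡ 2777;  1724^33 ≡ 1470;  1724^55 ≡ 1348;  1724^66 ≡ 455;  1724^110 ≡ 1604;  1724^121 ≡ 3332;  1724^165 ≡ 1747;  1724^242 ≡ 2257;  1724^330 ≡ 1969;  1724^363 ≡ 523;  1724^605 ≡ 336;  1724^726 ≡ 1204;  1724^1210 ≡ 335;  1724^1815 ≡ 3630;  1724^3630 ≡ 1.
Smallest exponent giving 1 is 3630.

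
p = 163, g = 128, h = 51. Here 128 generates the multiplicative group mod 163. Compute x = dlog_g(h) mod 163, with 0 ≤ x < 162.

92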